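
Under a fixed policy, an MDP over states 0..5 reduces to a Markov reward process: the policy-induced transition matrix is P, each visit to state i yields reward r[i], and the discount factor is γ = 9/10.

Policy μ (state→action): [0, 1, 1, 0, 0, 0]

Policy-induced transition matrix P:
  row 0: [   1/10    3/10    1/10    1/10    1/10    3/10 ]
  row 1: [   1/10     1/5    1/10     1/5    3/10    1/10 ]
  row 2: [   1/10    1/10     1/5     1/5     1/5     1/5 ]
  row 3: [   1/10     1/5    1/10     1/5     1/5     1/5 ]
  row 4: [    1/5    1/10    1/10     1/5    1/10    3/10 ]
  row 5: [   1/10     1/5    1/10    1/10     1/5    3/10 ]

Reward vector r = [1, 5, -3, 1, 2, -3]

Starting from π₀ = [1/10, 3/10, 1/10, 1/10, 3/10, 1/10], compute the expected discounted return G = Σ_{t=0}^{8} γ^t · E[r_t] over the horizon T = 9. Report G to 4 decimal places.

t=0: π = [0.1000, 0.3000, 0.1000, 0.1000, 0.3000, 0.1000], E[r] = 1.7000, γ^t·E[r] = 1.700000, running G = 1.700000
t=1: π = [0.1300, 0.1700, 0.1100, 0.1800, 0.1900, 0.2200], E[r] = 0.5500, γ^t·E[r] = 0.495000, running G = 2.195000
t=2: π = [0.1190, 0.1830, 0.1110, 0.1650, 0.1850, 0.2370], E[r] = 0.5250, γ^t·E[r] = 0.425250, running G = 2.620250
t=3: π = [0.1185, 0.1823, 0.1111, 0.1644, 0.1879, 0.2358], E[r] = 0.5295, γ^t·E[r] = 0.386006, running G = 3.006256
t=4: π = [0.1188, 0.1820, 0.1111, 0.1646, 0.1876, 0.2360], E[r] = 0.5270, γ^t·E[r] = 0.345758, running G = 3.352014
t=5: π = [0.1188, 0.1820, 0.1111, 0.1645, 0.1876, 0.2360], E[r] = 0.5270, γ^t·E[r] = 0.311177, running G = 3.663191
t=6: π = [0.1188, 0.1820, 0.1111, 0.1645, 0.1876, 0.2360], E[r] = 0.5270, γ^t·E[r] = 0.280081, running G = 3.943272
t=7: π = [0.1188, 0.1820, 0.1111, 0.1645, 0.1876, 0.2360], E[r] = 0.5270, γ^t·E[r] = 0.252069, running G = 4.195341
t=8: π = [0.1188, 0.1820, 0.1111, 0.1645, 0.1876, 0.2360], E[r] = 0.5270, γ^t·E[r] = 0.226862, running G = 4.422203

G = 4.4222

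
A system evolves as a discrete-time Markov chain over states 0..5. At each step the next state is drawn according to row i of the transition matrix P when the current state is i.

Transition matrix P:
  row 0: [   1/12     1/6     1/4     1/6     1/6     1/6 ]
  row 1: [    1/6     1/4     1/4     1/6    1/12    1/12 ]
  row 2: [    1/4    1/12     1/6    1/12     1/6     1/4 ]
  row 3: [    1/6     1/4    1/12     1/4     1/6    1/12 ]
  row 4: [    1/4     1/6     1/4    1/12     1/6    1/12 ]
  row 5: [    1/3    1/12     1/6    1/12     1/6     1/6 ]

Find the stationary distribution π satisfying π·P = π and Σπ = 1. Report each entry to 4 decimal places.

π = [0.2033, 0.1630, 0.1986, 0.1366, 0.1531, 0.1455]

Balance equations π_j = Σ_i π_i·P[i][j]:
  π_0 = 1/12·π_0 + 1/6·π_1 + 1/4·π_2 + 1/6·π_3 + 1/4·π_4 + 1/3·π_5
  π_1 = 1/6·π_0 + 1/4·π_1 + 1/12·π_2 + 1/4·π_3 + 1/6·π_4 + 1/12·π_5
  π_2 = 1/4·π_0 + 1/4·π_1 + 1/6·π_2 + 1/12·π_3 + 1/4·π_4 + 1/6·π_5
  π_3 = 1/6·π_0 + 1/6·π_1 + 1/12·π_2 + 1/4·π_3 + 1/12·π_4 + 1/12·π_5
  π_4 = 1/6·π_0 + 1/12·π_1 + 1/6·π_2 + 1/6·π_3 + 1/6·π_4 + 1/6·π_5
  normalize: π_0 + π_1 + π_2 + π_3 + π_4 + π_5 = 1
Solving the linear system gives exactly π = [44959/221169, 12014/73723, 43915/221169, 30217/221169, 11286/73723, 10726/73723].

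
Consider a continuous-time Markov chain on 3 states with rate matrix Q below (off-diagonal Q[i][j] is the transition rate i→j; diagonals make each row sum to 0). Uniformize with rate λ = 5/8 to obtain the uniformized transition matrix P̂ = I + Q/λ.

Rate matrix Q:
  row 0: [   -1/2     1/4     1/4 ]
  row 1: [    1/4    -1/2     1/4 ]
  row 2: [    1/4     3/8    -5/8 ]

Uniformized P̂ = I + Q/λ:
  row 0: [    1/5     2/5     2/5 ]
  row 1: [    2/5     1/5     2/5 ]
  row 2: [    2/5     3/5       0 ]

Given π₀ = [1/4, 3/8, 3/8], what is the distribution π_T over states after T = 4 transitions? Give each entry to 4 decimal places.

t=0: π = [0.2500, 0.3750, 0.3750]
t=1: π = [0.3500, 0.4000, 0.2500]
t=2: π = [0.3300, 0.3700, 0.3000]
t=3: π = [0.3340, 0.3860, 0.2800]
t=4: π = [0.3332, 0.3788, 0.2880]

π = [0.3332, 0.3788, 0.2880]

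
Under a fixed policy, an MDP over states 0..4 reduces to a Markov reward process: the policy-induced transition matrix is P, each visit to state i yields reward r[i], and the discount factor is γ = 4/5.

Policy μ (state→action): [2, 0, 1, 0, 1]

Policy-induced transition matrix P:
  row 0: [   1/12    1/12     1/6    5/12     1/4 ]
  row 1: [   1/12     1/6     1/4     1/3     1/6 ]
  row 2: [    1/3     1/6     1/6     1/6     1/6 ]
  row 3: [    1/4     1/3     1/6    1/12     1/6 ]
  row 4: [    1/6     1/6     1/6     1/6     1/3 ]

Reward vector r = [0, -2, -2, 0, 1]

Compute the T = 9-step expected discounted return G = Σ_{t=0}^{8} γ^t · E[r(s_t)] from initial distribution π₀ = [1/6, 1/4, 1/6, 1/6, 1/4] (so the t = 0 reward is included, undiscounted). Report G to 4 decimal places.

t=0: π = [0.1667, 0.2500, 0.1667, 0.1667, 0.2500], E[r] = -0.5833, γ^t·E[r] = -0.583333, running G = -0.583333
t=1: π = [0.1736, 0.1806, 0.1875, 0.2361, 0.2222], E[r] = -0.5139, γ^t·E[r] = -0.411111, running G = -0.994444
t=2: π = [0.1881, 0.1916, 0.1817, 0.2205, 0.2182], E[r] = -0.5284, γ^t·E[r] = -0.338148, running G = -1.332593
t=3: π = [0.1837, 0.1877, 0.1826, 0.2272, 0.2187], E[r] = -0.5220, γ^t·E[r] = -0.267284, running G = -1.599877
t=4: π = [0.1851, 0.1892, 0.1823, 0.2249, 0.2184], E[r] = -0.5247, γ^t·E[r] = -0.214902, running G = -1.814779
t=5: π = [0.1846, 0.1887, 0.1824, 0.2257, 0.2185], E[r] = -0.5238, γ^t·E[r] = -0.171653, running G = -1.986432
t=6: π = [0.1848, 0.1889, 0.1824, 0.2255, 0.2185], E[r] = -0.5241, γ^t·E[r] = -0.137398, running G = -2.123830
t=7: π = [0.1847, 0.1888, 0.1824, 0.2256, 0.2185], E[r] = -0.5240, γ^t·E[r] = -0.109898, running G = -2.233728
t=8: π = [0.1847, 0.1889, 0.1824, 0.2255, 0.2185], E[r] = -0.5241, γ^t·E[r] = -0.087924, running G = -2.321652

G = -2.3217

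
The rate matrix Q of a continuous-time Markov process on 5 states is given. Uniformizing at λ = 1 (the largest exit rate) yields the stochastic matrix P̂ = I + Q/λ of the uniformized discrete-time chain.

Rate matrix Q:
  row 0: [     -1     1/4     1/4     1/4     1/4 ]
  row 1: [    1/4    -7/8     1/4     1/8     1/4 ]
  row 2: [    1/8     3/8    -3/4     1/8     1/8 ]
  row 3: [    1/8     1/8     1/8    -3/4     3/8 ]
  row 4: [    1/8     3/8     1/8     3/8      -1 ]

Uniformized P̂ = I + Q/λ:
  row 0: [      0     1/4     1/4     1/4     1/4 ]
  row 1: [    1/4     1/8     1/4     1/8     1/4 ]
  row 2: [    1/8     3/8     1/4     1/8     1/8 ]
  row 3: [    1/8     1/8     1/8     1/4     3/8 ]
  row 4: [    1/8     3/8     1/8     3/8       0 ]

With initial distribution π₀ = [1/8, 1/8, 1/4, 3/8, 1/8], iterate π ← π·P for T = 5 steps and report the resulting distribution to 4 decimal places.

π = [0.1382, 0.2418, 0.1972, 0.2202, 0.2027]

t=0: π = [0.1250, 0.1250, 0.2500, 0.3750, 0.1250]
t=1: π = [0.1250, 0.2344, 0.1875, 0.2188, 0.2344]
t=2: π = [0.1387, 0.2461, 0.1934, 0.2266, 0.1953]
t=3: π = [0.1384, 0.2395, 0.1973, 0.2195, 0.2053]
t=4: π = [0.1376, 0.2430, 0.1969, 0.2211, 0.2014]
t=5: π = [0.1382, 0.2418, 0.1972, 0.2202, 0.2027]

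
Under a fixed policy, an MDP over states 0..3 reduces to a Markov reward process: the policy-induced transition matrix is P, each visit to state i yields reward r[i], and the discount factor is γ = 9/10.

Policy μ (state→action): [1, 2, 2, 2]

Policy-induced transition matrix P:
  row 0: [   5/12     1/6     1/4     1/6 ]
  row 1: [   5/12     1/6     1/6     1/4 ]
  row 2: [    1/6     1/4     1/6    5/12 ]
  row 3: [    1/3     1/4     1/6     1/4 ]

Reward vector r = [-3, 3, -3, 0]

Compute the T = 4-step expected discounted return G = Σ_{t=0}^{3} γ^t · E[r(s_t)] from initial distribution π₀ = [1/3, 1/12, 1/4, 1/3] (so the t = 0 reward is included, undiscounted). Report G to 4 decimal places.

t=0: π = [0.3333, 0.0833, 0.2500, 0.3333], E[r] = -1.5000, γ^t·E[r] = -1.500000, running G = -1.500000
t=1: π = [0.3264, 0.2153, 0.1944, 0.2639], E[r] = -0.9167, γ^t·E[r] = -0.825000, running G = -2.325000
t=2: π = [0.3461, 0.2049, 0.1939, 0.2552], E[r] = -1.0052, γ^t·E[r] = -0.814219, running G = -3.139219
t=3: π = [0.3469, 0.2041, 0.1955, 0.2535], E[r] = -1.0150, γ^t·E[r] = -0.739969, running G = -3.879188

G = -3.8792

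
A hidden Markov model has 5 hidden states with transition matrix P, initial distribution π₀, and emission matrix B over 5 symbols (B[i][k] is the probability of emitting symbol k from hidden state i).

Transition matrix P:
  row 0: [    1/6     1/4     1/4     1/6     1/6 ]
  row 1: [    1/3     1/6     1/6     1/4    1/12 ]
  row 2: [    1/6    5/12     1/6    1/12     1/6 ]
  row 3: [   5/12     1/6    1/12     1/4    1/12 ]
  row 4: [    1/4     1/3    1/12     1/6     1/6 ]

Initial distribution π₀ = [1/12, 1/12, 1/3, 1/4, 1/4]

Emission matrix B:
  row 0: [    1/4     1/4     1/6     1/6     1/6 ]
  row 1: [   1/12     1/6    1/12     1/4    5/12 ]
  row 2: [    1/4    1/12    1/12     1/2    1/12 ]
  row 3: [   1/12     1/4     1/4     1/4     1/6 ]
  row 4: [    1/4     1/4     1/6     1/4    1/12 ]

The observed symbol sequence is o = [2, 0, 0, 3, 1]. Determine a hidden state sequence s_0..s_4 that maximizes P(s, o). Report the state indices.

path = [3, 0, 2, 1, 0]

t=0: δ = [1.389e-02, 6.944e-03, 2.778e-02, 6.250e-02, 4.167e-02]  (obs o_0=2)
t=1: δ = [6.510e-03, 1.157e-03, 1.302e-03, 1.302e-03, 1.736e-03]  ψ = [3, 4, 3, 3, 4]  (obs o_1=0)
t=2: δ = [2.713e-04, 1.356e-04, 4.069e-04, 9.042e-05, 2.713e-04]  ψ = [0, 0, 0, 0, 0]  (obs o_2=0)
t=3: δ = [1.130e-05, 4.239e-05, 3.391e-05, 1.130e-05, 1.695e-05]  ψ = [2, 2, 0, 0, 2]  (obs o_3=3)
t=4: δ = [3.532e-06, 2.355e-06, 5.887e-07, 2.649e-06, 1.413e-06]  ψ = [1, 2, 1, 1, 2]  (obs o_4=1)
backtrack: best end state = 0; path = [3, 0, 2, 1, 0]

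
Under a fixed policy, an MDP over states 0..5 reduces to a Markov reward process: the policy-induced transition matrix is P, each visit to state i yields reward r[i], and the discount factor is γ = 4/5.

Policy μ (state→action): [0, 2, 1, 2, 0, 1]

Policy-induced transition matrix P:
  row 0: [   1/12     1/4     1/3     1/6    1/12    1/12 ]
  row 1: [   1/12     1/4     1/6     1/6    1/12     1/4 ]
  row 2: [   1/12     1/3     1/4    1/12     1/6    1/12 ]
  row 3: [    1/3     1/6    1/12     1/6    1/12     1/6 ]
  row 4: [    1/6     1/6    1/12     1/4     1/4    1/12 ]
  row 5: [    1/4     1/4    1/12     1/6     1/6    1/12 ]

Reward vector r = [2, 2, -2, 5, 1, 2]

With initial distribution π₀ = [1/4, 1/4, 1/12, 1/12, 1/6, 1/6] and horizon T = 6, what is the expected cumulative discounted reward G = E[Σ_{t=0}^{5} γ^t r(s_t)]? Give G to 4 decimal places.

t=0: π = [0.2500, 0.2500, 0.0833, 0.0833, 0.1667, 0.1667], E[r] = 1.7500, γ^t·E[r] = 1.750000, running G = 1.750000
t=1: π = [0.1458, 0.2361, 0.1806, 0.1736, 0.1319, 0.1319], E[r] = 1.6667, γ^t·E[r] = 1.333333, running G = 3.083333
t=2: π = [0.1597, 0.2396, 0.1696, 0.1626, 0.1314, 0.1372], E[r] = 1.6782, γ^t·E[r] = 1.074074, running G = 4.157407
t=3: π = [0.1578, 0.2396, 0.1715, 0.1635, 0.1308, 0.1368], E[r] = 1.6737, γ^t·E[r] = 0.856938, running G = 5.014346
t=4: π = [0.1579, 0.2398, 0.1713, 0.1633, 0.1308, 0.1369], E[r] = 1.6737, γ^t·E[r] = 0.685536, running G = 5.699881
t=5: π = [0.1579, 0.2398, 0.1713, 0.1633, 0.1308, 0.1369], E[r] = 1.6737, γ^t·E[r] = 0.548427, running G = 6.248308

G = 6.2483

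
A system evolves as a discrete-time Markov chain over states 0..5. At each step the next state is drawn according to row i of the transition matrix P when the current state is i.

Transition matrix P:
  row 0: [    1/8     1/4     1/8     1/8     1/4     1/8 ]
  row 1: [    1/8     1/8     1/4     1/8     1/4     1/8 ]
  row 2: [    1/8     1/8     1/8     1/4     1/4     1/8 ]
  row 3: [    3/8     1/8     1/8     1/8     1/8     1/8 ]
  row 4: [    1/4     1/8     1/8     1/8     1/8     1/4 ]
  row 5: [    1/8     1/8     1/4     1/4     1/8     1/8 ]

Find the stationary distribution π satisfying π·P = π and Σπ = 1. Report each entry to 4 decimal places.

π = [0.1894, 0.1487, 0.1621, 0.1638, 0.1875, 0.1484]

Balance equations π_j = Σ_i π_i·P[i][j]:
  π_0 = 1/8·π_0 + 1/8·π_1 + 1/8·π_2 + 3/8·π_3 + 1/4·π_4 + 1/8·π_5
  π_1 = 1/4·π_0 + 1/8·π_1 + 1/8·π_2 + 1/8·π_3 + 1/8·π_4 + 1/8·π_5
  π_2 = 1/8·π_0 + 1/4·π_1 + 1/8·π_2 + 1/8·π_3 + 1/8·π_4 + 1/4·π_5
  π_3 = 1/8·π_0 + 1/8·π_1 + 1/4·π_2 + 1/8·π_3 + 1/8·π_4 + 1/4·π_5
  π_4 = 1/4·π_0 + 1/4·π_1 + 1/4·π_2 + 1/8·π_3 + 1/8·π_4 + 1/8·π_5
  normalize: π_0 + π_1 + π_2 + π_3 + π_4 + π_5 = 1
Solving the linear system gives exactly π = [4051/21389, 3180/21389, 3468/21389, 48/293, 4011/21389, 3175/21389].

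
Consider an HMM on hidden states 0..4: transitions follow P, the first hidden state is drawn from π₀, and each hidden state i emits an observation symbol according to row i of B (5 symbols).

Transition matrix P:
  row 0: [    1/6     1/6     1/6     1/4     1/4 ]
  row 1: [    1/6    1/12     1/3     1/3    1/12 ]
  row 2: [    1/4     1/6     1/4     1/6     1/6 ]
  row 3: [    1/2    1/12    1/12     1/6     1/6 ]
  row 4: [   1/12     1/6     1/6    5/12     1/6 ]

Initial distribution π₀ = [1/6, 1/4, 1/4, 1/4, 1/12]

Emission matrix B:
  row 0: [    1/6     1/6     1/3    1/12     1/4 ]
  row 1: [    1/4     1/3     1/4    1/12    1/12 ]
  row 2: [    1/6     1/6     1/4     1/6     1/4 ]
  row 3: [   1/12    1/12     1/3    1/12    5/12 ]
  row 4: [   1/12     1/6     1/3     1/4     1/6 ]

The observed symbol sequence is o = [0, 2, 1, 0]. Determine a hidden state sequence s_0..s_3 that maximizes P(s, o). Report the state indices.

t=0: δ = [2.778e-02, 6.250e-02, 4.167e-02, 2.083e-02, 6.944e-03]  (obs o_0=0)
t=1: δ = [3.472e-03, 1.736e-03, 5.208e-03, 6.944e-03, 2.315e-03]  ψ = [1, 2, 1, 1, 0]  (obs o_1=2)
t=2: δ = [5.787e-04, 2.894e-04, 2.170e-04, 9.645e-05, 1.929e-04]  ψ = [3, 2, 2, 3, 3]  (obs o_2=1)
t=3: δ = [1.608e-05, 2.411e-05, 1.608e-05, 1.206e-05, 1.206e-05]  ψ = [0, 0, 0, 0, 0]  (obs o_3=0)
backtrack: best end state = 1; path = [1, 3, 0, 1]

path = [1, 3, 0, 1]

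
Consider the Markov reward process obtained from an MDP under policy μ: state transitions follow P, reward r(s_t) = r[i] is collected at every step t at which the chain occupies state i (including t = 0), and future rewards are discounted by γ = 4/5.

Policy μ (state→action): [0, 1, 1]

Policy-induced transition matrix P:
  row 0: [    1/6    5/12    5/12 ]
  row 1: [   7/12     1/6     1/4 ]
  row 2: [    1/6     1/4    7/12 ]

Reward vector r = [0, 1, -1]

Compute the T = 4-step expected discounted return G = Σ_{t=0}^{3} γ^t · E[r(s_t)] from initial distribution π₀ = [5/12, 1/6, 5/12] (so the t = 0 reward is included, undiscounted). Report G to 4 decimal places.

t=0: π = [0.4167, 0.1667, 0.4167], E[r] = -0.2500, γ^t·E[r] = -0.250000, running G = -0.250000
t=1: π = [0.2361, 0.3056, 0.4583], E[r] = -0.1528, γ^t·E[r] = -0.122222, running G = -0.372222
t=2: π = [0.2940, 0.2639, 0.4421], E[r] = -0.1782, γ^t·E[r] = -0.114074, running G = -0.486296
t=3: π = [0.2766, 0.2770, 0.4464], E[r] = -0.1694, γ^t·E[r] = -0.086716, running G = -0.573012

G = -0.5730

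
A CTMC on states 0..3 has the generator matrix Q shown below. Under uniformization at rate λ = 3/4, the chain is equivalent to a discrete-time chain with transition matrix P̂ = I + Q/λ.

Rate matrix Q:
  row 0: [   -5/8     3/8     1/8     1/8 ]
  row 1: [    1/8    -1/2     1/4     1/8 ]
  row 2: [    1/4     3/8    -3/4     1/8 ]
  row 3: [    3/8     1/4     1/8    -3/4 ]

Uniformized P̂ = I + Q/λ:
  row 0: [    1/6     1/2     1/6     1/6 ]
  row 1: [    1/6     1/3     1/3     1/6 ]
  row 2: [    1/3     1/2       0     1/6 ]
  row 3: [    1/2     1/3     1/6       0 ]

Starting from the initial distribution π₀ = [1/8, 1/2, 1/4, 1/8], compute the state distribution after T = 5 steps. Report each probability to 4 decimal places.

π = [0.2478, 0.4082, 0.2012, 0.1429]

t=0: π = [0.1250, 0.5000, 0.2500, 0.1250]
t=1: π = [0.2500, 0.3958, 0.2083, 0.1458]
t=2: π = [0.2500, 0.4097, 0.1979, 0.1424]
t=3: π = [0.2471, 0.4080, 0.2020, 0.1429]
t=4: π = [0.2480, 0.4082, 0.2010, 0.1428]
t=5: π = [0.2478, 0.4082, 0.2012, 0.1429]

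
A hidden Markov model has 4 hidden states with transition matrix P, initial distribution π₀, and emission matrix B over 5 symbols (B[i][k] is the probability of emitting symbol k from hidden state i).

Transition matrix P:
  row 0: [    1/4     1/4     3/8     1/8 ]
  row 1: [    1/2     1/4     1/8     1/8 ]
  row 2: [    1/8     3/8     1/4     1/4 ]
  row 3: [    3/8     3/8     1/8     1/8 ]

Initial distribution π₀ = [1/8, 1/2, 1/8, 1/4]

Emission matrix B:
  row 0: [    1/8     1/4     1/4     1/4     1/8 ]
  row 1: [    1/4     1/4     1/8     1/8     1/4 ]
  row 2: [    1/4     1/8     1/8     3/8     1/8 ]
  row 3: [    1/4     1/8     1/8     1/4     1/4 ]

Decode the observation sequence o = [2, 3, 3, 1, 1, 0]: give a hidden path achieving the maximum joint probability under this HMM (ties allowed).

path = [1, 0, 2, 1, 0, 2]

t=0: δ = [3.125e-02, 6.250e-02, 1.562e-02, 3.125e-02]  (obs o_0=2)
t=1: δ = [7.812e-03, 1.953e-03, 4.395e-03, 1.953e-03]  ψ = [1, 1, 0, 1]  (obs o_1=3)
t=2: δ = [4.883e-04, 2.441e-04, 1.099e-03, 2.747e-04]  ψ = [0, 0, 0, 2]  (obs o_2=3)
t=3: δ = [3.433e-05, 1.030e-04, 3.433e-05, 3.433e-05]  ψ = [2, 2, 2, 2]  (obs o_3=1)
t=4: δ = [1.287e-05, 6.437e-06, 1.609e-06, 1.609e-06]  ψ = [1, 1, 0, 1]  (obs o_4=1)
t=5: δ = [4.023e-07, 8.047e-07, 1.207e-06, 4.023e-07]  ψ = [0, 0, 0, 0]  (obs o_5=0)
backtrack: best end state = 2; path = [1, 0, 2, 1, 0, 2]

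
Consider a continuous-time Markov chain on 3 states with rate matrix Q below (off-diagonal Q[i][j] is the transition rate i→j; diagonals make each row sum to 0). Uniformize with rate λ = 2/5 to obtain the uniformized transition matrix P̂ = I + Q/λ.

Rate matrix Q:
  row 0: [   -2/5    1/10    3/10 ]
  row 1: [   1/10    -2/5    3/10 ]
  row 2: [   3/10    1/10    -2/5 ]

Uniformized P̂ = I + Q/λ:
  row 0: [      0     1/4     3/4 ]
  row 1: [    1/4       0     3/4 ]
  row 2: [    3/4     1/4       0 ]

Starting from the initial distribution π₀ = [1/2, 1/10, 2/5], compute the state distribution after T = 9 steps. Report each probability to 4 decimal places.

π = [0.3693, 0.2000, 0.4307]

t=0: π = [0.5000, 0.1000, 0.4000]
t=1: π = [0.3250, 0.2250, 0.4500]
t=2: π = [0.3938, 0.1938, 0.4125]
t=3: π = [0.3578, 0.2016, 0.4406]
t=4: π = [0.3809, 0.1996, 0.4195]
t=5: π = [0.3646, 0.2001, 0.4354]
t=6: π = [0.3765, 0.2000, 0.4235]
t=7: π = [0.3676, 0.2000, 0.4324]
t=8: π = [0.3743, 0.2000, 0.4257]
t=9: π = [0.3693, 0.2000, 0.4307]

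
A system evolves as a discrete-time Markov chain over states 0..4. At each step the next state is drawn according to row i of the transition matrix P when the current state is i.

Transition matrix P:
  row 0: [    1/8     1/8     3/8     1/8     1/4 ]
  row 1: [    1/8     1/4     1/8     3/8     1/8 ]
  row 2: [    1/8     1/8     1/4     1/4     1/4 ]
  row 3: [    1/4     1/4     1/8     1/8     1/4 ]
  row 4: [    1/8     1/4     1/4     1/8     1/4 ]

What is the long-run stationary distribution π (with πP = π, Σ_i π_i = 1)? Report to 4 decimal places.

Balance equations π_j = Σ_i π_i·P[i][j]:
  π_0 = 1/8·π_0 + 1/8·π_1 + 1/8·π_2 + 1/4·π_3 + 1/8·π_4
  π_1 = 1/8·π_0 + 1/4·π_1 + 1/8·π_2 + 1/4·π_3 + 1/4·π_4
  π_2 = 3/8·π_0 + 1/8·π_1 + 1/4·π_2 + 1/8·π_3 + 1/4·π_4
  π_3 = 1/8·π_0 + 3/8·π_1 + 1/4·π_2 + 1/8·π_3 + 1/8·π_4
  normalize: π_0 + π_1 + π_2 + π_3 + π_4 = 1
Solving the linear system gives exactly π = [205/1363, 278/1363, 297/1363, 277/1363, 306/1363].

π = [0.1504, 0.2040, 0.2179, 0.2032, 0.2245]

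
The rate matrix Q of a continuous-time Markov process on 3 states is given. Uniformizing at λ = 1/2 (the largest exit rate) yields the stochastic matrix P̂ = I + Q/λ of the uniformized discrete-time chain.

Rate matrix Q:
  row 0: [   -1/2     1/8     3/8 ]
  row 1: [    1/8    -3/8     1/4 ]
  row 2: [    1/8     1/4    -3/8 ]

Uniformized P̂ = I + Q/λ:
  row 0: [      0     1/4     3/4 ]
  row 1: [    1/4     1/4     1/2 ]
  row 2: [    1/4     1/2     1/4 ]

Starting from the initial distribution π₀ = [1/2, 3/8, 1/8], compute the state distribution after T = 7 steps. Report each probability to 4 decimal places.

π = [0.2000, 0.3599, 0.4401]

t=0: π = [0.5000, 0.3750, 0.1250]
t=1: π = [0.1250, 0.2813, 0.5938]
t=2: π = [0.2188, 0.3984, 0.3828]
t=3: π = [0.1953, 0.3457, 0.4590]
t=4: π = [0.2012, 0.3647, 0.4341]
t=5: π = [0.1997, 0.3585, 0.4418]
t=6: π = [0.2001, 0.3604, 0.4395]
t=7: π = [0.2000, 0.3599, 0.4401]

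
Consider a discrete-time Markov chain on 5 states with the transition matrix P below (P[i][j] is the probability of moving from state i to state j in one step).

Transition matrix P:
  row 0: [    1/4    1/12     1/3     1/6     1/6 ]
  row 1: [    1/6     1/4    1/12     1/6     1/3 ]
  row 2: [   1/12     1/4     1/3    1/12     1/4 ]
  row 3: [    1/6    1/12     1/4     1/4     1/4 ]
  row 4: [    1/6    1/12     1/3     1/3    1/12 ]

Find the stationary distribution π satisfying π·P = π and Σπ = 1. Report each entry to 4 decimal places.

Balance equations π_j = Σ_i π_i·P[i][j]:
  π_0 = 1/4·π_0 + 1/6·π_1 + 1/12·π_2 + 1/6·π_3 + 1/6·π_4
  π_1 = 1/12·π_0 + 1/4·π_1 + 1/4·π_2 + 1/12·π_3 + 1/12·π_4
  π_2 = 1/3·π_0 + 1/12·π_1 + 1/3·π_2 + 1/4·π_3 + 1/3·π_4
  π_3 = 1/6·π_0 + 1/6·π_1 + 1/12·π_2 + 1/4·π_3 + 1/3·π_4
  normalize: π_0 + π_1 + π_2 + π_3 + π_4 = 1
Solving the linear system gives exactly π = [2765/17664, 2749/17664, 4913/17664, 1151/5888, 473/2208].

π = [0.1565, 0.1556, 0.2781, 0.1955, 0.2142]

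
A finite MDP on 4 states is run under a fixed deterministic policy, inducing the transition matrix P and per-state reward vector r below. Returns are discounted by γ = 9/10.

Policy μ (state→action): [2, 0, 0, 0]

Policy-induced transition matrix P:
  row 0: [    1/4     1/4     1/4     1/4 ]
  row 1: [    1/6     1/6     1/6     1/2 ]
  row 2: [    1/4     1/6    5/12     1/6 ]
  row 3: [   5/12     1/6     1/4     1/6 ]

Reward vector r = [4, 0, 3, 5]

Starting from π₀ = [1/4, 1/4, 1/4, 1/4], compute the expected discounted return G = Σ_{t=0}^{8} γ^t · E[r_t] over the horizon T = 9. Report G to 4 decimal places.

G = 19.5043

t=0: π = [0.2500, 0.2500, 0.2500, 0.2500], E[r] = 3.0000, γ^t·E[r] = 3.000000, running G = 3.000000
t=1: π = [0.2708, 0.1875, 0.2708, 0.2708], E[r] = 3.2500, γ^t·E[r] = 2.925000, running G = 5.925000
t=2: π = [0.2795, 0.1892, 0.2795, 0.2517], E[r] = 3.2153, γ^t·E[r] = 2.604375, running G = 8.529375
t=3: π = [0.2762, 0.1900, 0.2808, 0.2530], E[r] = 3.2124, γ^t·E[r] = 2.341828, running G = 10.871203
t=4: π = [0.2763, 0.1897, 0.2810, 0.2530], E[r] = 3.2133, γ^t·E[r] = 2.108246, running G = 12.979450
t=5: π = [0.2764, 0.1897, 0.2810, 0.2529], E[r] = 3.2131, γ^t·E[r] = 1.897315, running G = 14.876765
t=6: π = [0.2763, 0.1897, 0.2810, 0.2529], E[r] = 3.2131, γ^t·E[r] = 1.707580, running G = 16.584344
t=7: π = [0.2763, 0.1897, 0.2810, 0.2529], E[r] = 3.2131, γ^t·E[r] = 1.536823, running G = 18.121168
t=8: π = [0.2763, 0.1897, 0.2810, 0.2529], E[r] = 3.2131, γ^t·E[r] = 1.383141, running G = 19.504308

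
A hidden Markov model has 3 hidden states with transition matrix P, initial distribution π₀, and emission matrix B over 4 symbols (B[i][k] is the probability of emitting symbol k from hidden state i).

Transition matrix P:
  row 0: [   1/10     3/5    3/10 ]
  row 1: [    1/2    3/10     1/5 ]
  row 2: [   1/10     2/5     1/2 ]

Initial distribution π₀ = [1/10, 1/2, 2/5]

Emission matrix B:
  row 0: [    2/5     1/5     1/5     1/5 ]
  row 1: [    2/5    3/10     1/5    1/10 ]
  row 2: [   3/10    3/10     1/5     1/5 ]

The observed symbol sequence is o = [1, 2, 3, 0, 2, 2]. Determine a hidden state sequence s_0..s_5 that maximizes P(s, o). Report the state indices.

t=0: δ = [2.000e-02, 1.500e-01, 1.200e-01]  (obs o_0=1)
t=1: δ = [1.500e-02, 9.600e-03, 1.200e-02]  ψ = [1, 2, 2]  (obs o_1=2)
t=2: δ = [9.600e-04, 9.000e-04, 1.200e-03]  ψ = [1, 0, 2]  (obs o_2=3)
t=3: δ = [1.800e-04, 2.304e-04, 1.800e-04]  ψ = [1, 0, 2]  (obs o_3=0)
t=4: δ = [2.304e-05, 2.160e-05, 1.800e-05]  ψ = [1, 0, 2]  (obs o_4=2)
t=5: δ = [2.160e-06, 2.765e-06, 1.800e-06]  ψ = [1, 0, 2]  (obs o_5=2)
backtrack: best end state = 1; path = [2, 1, 0, 1, 0, 1]

path = [2, 1, 0, 1, 0, 1]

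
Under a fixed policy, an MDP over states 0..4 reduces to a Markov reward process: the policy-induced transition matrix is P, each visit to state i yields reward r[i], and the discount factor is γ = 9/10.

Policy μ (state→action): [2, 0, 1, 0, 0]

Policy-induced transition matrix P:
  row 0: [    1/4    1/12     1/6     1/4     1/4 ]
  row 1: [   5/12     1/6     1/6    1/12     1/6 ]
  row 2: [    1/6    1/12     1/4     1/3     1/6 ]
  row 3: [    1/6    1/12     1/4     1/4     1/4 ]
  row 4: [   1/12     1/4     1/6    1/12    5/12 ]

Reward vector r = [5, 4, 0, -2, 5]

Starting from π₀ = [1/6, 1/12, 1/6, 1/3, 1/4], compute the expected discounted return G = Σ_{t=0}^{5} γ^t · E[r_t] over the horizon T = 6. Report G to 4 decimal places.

t=0: π = [0.1667, 0.0833, 0.1667, 0.3333, 0.2500], E[r] = 1.7500, γ^t·E[r] = 1.750000, running G = 1.750000
t=1: π = [0.1806, 0.1319, 0.2083, 0.2083, 0.2708], E[r] = 2.3681, γ^t·E[r] = 2.131250, running G = 3.881250
t=2: π = [0.1921, 0.1395, 0.2014, 0.2002, 0.2668], E[r] = 2.4520, γ^t·E[r] = 1.986094, running G = 5.867344
t=3: π = [0.1953, 0.1394, 0.2001, 0.1991, 0.2661], E[r] = 2.4664, γ^t·E[r] = 1.797996, running G = 7.665340
t=4: π = [0.1956, 0.1393, 0.1999, 0.1991, 0.2660], E[r] = 2.4673, γ^t·E[r] = 1.618827, running G = 9.284167
t=5: π = [0.1956, 0.1393, 0.1999, 0.1991, 0.2661], E[r] = 2.4674, γ^t·E[r] = 1.456970, running G = 10.741136

G = 10.7411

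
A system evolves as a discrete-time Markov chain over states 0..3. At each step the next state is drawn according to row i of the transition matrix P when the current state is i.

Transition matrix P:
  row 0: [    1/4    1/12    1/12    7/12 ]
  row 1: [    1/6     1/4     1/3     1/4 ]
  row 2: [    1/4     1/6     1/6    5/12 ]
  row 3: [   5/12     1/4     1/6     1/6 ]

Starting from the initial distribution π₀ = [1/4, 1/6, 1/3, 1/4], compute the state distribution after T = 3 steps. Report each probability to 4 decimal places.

t=0: π = [0.2500, 0.1667, 0.3333, 0.2500]
t=1: π = [0.2778, 0.1806, 0.1736, 0.3681]
t=2: π = [0.2963, 0.1892, 0.1736, 0.3409]
t=3: π = [0.2910, 0.1861, 0.1735, 0.3493]

π = [0.2910, 0.1861, 0.1735, 0.3493]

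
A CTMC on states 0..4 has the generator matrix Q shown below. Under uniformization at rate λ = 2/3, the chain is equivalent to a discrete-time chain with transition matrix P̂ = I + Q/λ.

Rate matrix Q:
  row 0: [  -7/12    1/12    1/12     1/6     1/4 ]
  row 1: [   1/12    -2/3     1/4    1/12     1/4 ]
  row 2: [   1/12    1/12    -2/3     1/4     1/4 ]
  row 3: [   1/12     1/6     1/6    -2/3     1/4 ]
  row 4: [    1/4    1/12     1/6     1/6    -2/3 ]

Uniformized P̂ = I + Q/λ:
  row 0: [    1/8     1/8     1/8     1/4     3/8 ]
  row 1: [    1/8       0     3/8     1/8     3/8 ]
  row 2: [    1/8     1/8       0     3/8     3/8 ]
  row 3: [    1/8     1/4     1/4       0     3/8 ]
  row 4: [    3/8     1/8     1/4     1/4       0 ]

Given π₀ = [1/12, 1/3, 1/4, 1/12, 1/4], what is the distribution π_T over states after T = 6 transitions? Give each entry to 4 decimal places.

t=0: π = [0.0833, 0.3333, 0.2500, 0.0833, 0.2500]
t=1: π = [0.1875, 0.0938, 0.2188, 0.2188, 0.2813]
t=2: π = [0.1953, 0.1406, 0.1836, 0.2109, 0.2695]
t=3: π = [0.1924, 0.1338, 0.1973, 0.2026, 0.2739]
t=4: π = [0.1935, 0.1336, 0.1934, 0.2073, 0.2723]
t=5: π = [0.1931, 0.1342, 0.1942, 0.2057, 0.2729]
t=6: π = [0.1932, 0.1339, 0.1941, 0.2061, 0.2727]

π = [0.1932, 0.1339, 0.1941, 0.2061, 0.2727]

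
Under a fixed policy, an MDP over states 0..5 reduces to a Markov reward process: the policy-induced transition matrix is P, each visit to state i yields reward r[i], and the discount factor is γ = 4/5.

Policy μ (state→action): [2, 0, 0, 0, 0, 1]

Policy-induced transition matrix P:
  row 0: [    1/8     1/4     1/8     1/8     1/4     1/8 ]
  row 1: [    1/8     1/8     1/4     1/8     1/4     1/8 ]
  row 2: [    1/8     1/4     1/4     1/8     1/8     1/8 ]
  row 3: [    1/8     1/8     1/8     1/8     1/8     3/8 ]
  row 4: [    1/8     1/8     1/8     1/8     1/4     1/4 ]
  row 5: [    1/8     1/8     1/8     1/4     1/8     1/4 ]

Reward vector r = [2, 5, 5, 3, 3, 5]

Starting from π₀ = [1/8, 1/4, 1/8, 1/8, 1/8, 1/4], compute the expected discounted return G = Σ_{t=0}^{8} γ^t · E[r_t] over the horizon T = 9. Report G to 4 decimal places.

t=0: π = [0.1250, 0.2500, 0.1250, 0.1250, 0.1250, 0.2500], E[r] = 4.1250, γ^t·E[r] = 4.125000, running G = 4.125000
t=1: π = [0.1250, 0.1563, 0.1719, 0.1563, 0.1875, 0.2031], E[r] = 3.9375, γ^t·E[r] = 3.150000, running G = 7.275000
t=2: π = [0.1250, 0.1621, 0.1660, 0.1504, 0.1836, 0.2129], E[r] = 3.9570, γ^t·E[r] = 2.532500, running G = 9.807500
t=3: π = [0.1250, 0.1614, 0.1660, 0.1516, 0.1838, 0.2122], E[r] = 3.9541, γ^t·E[r] = 2.024500, running G = 11.832000
t=4: π = [0.1250, 0.1614, 0.1659, 0.1515, 0.1838, 0.2124], E[r] = 3.9544, γ^t·E[r] = 1.619725, running G = 13.451725
t=5: π = [0.1250, 0.1614, 0.1659, 0.1516, 0.1838, 0.2124], E[r] = 3.9544, γ^t·E[r] = 1.295765, running G = 14.747490
t=6: π = [0.1250, 0.1614, 0.1659, 0.1516, 0.1838, 0.2124], E[r] = 3.9544, γ^t·E[r] = 1.036613, running G = 15.784103
t=7: π = [0.1250, 0.1614, 0.1659, 0.1516, 0.1838, 0.2124], E[r] = 3.9544, γ^t·E[r] = 0.829290, running G = 16.613394
t=8: π = [0.1250, 0.1614, 0.1659, 0.1516, 0.1838, 0.2124], E[r] = 3.9544, γ^t·E[r] = 0.663432, running G = 17.276826

G = 17.2768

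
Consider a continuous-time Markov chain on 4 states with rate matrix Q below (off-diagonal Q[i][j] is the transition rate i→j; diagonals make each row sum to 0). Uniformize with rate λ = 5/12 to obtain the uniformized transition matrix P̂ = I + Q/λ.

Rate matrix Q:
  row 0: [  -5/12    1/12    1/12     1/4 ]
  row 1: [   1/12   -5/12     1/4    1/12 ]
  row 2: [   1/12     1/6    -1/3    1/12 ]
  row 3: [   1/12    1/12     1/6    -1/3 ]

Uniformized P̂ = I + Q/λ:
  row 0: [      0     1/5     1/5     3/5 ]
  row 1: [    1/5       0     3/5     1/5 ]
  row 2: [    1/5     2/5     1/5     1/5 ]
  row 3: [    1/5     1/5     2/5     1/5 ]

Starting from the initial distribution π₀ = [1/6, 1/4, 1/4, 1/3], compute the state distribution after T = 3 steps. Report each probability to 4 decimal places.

π = [0.1667, 0.2200, 0.3467, 0.2667]

t=0: π = [0.1667, 0.2500, 0.2500, 0.3333]
t=1: π = [0.1667, 0.2000, 0.3667, 0.2667]
t=2: π = [0.1667, 0.2333, 0.3333, 0.2667]
t=3: π = [0.1667, 0.2200, 0.3467, 0.2667]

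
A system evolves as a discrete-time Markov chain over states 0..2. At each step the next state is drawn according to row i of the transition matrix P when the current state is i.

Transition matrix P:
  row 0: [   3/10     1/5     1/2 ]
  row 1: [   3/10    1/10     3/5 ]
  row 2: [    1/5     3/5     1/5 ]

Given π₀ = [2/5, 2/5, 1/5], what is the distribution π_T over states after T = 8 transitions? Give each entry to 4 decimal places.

t=0: π = [0.4000, 0.4000, 0.2000]
t=1: π = [0.2800, 0.2400, 0.4800]
t=2: π = [0.2520, 0.3680, 0.3800]
t=3: π = [0.2620, 0.3152, 0.4228]
t=4: π = [0.2577, 0.3376, 0.4047]
t=5: π = [0.2595, 0.3281, 0.4124]
t=6: π = [0.2588, 0.3321, 0.4091]
t=7: π = [0.2591, 0.3304, 0.4105]
t=8: π = [0.2590, 0.3311, 0.4099]

π = [0.2590, 0.3311, 0.4099]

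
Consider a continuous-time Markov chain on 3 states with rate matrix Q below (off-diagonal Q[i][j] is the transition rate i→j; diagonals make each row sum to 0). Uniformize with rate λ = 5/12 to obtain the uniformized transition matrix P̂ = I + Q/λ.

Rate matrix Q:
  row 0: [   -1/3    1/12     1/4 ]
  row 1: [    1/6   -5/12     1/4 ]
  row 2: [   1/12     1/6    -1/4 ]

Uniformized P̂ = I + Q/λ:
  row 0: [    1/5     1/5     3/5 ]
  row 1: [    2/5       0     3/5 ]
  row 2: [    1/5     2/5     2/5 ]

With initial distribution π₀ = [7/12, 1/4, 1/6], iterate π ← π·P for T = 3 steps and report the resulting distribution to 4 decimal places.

π = [0.2553, 0.2420, 0.5027]

t=0: π = [0.5833, 0.2500, 0.1667]
t=1: π = [0.2500, 0.1833, 0.5667]
t=2: π = [0.2367, 0.2767, 0.4867]
t=3: π = [0.2553, 0.2420, 0.5027]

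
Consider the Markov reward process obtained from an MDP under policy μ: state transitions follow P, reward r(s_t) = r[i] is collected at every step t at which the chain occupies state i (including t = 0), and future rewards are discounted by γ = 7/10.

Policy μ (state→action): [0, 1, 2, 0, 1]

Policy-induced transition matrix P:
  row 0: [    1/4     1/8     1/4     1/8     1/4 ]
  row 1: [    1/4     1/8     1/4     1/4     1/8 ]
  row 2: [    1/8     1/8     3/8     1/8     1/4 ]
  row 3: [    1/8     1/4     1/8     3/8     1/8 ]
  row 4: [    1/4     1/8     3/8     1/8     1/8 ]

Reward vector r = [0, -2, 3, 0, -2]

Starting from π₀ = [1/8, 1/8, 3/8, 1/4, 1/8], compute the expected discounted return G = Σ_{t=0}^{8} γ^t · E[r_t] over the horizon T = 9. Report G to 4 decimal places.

t=0: π = [0.1250, 0.1250, 0.3750, 0.2500, 0.1250], E[r] = 0.6250, γ^t·E[r] = 0.625000, running G = 0.625000
t=1: π = [0.1719, 0.1563, 0.2813, 0.2031, 0.1875], E[r] = 0.1563, γ^t·E[r] = 0.109375, running G = 0.734375
t=2: π = [0.1895, 0.1504, 0.2832, 0.1953, 0.1816], E[r] = 0.1855, γ^t·E[r] = 0.090918, running G = 0.825293
t=3: π = [0.1902, 0.1494, 0.2837, 0.1926, 0.1841], E[r] = 0.1841, γ^t·E[r] = 0.063140, running G = 0.888433
t=4: π = [0.1905, 0.1491, 0.2844, 0.1918, 0.1842], E[r] = 0.1866, γ^t·E[r] = 0.044792, running G = 0.933225
t=5: π = [0.1905, 0.1490, 0.2846, 0.1916, 0.1844], E[r] = 0.1871, γ^t·E[r] = 0.031450, running G = 0.964675
t=6: π = [0.1905, 0.1489, 0.2847, 0.1915, 0.1844], E[r] = 0.1873, γ^t·E[r] = 0.022041, running G = 0.986716
t=7: π = [0.1905, 0.1489, 0.2847, 0.1915, 0.1844], E[r] = 0.1874, γ^t·E[r] = 0.015434, running G = 1.002150
t=8: π = [0.1905, 0.1489, 0.2847, 0.1915, 0.1844], E[r] = 0.1874, γ^t·E[r] = 0.010805, running G = 1.012955

G = 1.0130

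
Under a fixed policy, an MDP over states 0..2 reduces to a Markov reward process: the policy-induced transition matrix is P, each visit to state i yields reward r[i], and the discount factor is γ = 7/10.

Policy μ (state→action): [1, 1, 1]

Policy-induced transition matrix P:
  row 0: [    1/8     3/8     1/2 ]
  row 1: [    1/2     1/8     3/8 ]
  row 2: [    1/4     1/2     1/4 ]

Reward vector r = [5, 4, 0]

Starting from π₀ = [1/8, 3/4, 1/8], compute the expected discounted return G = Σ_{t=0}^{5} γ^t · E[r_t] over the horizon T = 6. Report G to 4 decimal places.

t=0: π = [0.1250, 0.7500, 0.1250], E[r] = 3.6250, γ^t·E[r] = 3.625000, running G = 3.625000
t=1: π = [0.4219, 0.2031, 0.3750], E[r] = 2.9219, γ^t·E[r] = 2.045313, running G = 5.670313
t=2: π = [0.2480, 0.3711, 0.3809], E[r] = 2.7246, γ^t·E[r] = 1.335059, running G = 7.005371
t=3: π = [0.3118, 0.3298, 0.3584], E[r] = 2.8782, γ^t·E[r] = 0.987214, running G = 7.992585
t=4: π = [0.2935, 0.3373, 0.3692], E[r] = 2.8168, γ^t·E[r] = 0.676314, running G = 8.668899
t=5: π = [0.2976, 0.3368, 0.3655], E[r] = 2.8355, γ^t·E[r] = 0.476561, running G = 9.145460

G = 9.1455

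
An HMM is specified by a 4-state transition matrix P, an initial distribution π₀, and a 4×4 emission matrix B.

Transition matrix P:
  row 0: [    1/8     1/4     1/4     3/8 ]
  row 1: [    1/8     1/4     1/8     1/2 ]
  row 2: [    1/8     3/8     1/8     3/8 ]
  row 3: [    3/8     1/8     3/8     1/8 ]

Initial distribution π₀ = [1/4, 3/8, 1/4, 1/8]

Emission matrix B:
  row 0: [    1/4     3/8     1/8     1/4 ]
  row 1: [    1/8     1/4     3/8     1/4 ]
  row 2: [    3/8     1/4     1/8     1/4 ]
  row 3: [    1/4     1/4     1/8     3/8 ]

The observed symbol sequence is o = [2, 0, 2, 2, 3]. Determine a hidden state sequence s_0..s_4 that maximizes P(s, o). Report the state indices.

path = [1, 3, 2, 1, 3]

t=0: δ = [3.125e-02, 1.406e-01, 3.125e-02, 1.562e-02]  (obs o_0=2)
t=1: δ = [4.395e-03, 4.395e-03, 6.592e-03, 1.758e-02]  ψ = [1, 1, 1, 1]  (obs o_1=0)
t=2: δ = [8.240e-04, 9.270e-04, 8.240e-04, 3.090e-04]  ψ = [3, 2, 3, 2]  (obs o_2=2)
t=3: δ = [1.448e-05, 1.159e-04, 2.575e-05, 5.794e-05]  ψ = [1, 2, 0, 1]  (obs o_3=2)
t=4: δ = [5.431e-06, 7.242e-06, 5.431e-06, 2.173e-05]  ψ = [3, 1, 3, 1]  (obs o_4=3)
backtrack: best end state = 3; path = [1, 3, 2, 1, 3]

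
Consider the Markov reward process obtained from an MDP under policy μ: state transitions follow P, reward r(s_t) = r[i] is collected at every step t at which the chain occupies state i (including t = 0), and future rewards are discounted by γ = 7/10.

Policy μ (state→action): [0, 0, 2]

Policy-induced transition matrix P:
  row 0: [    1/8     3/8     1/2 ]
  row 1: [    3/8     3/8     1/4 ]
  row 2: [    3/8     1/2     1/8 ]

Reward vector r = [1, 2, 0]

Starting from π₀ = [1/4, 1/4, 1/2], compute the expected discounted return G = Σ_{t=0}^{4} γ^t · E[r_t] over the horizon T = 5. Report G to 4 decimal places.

G = 2.7800

t=0: π = [0.2500, 0.2500, 0.5000], E[r] = 0.7500, γ^t·E[r] = 0.750000, running G = 0.750000
t=1: π = [0.3125, 0.4375, 0.2500], E[r] = 1.1875, γ^t·E[r] = 0.831250, running G = 1.581250
t=2: π = [0.2969, 0.4063, 0.2969], E[r] = 1.1094, γ^t·E[r] = 0.543594, running G = 2.124844
t=3: π = [0.3008, 0.4121, 0.2871], E[r] = 1.1250, γ^t·E[r] = 0.385875, running G = 2.510719
t=4: π = [0.2998, 0.4109, 0.2893], E[r] = 1.1216, γ^t·E[r] = 0.269292, running G = 2.780011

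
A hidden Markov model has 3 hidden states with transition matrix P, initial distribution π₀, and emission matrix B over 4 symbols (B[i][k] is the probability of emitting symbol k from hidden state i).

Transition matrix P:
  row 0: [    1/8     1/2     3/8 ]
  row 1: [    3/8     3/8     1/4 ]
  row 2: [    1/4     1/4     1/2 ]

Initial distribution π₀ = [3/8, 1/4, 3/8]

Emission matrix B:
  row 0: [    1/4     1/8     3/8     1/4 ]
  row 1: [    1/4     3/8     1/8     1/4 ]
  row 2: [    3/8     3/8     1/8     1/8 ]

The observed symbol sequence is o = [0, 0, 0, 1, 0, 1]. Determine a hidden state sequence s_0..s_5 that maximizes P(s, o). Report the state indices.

path = [2, 2, 2, 2, 2, 2]

t=0: δ = [9.375e-02, 6.250e-02, 1.406e-01]  (obs o_0=0)
t=1: δ = [8.789e-03, 1.172e-02, 2.637e-02]  ψ = [2, 0, 2]  (obs o_1=0)
t=2: δ = [1.648e-03, 1.648e-03, 4.944e-03]  ψ = [2, 2, 2]  (obs o_2=0)
t=3: δ = [1.545e-04, 4.635e-04, 9.270e-04]  ψ = [2, 2, 2]  (obs o_3=1)
t=4: δ = [5.794e-05, 5.794e-05, 1.738e-04]  ψ = [2, 2, 2]  (obs o_4=0)
t=5: δ = [5.431e-06, 1.629e-05, 3.259e-05]  ψ = [2, 2, 2]  (obs o_5=1)
backtrack: best end state = 2; path = [2, 2, 2, 2, 2, 2]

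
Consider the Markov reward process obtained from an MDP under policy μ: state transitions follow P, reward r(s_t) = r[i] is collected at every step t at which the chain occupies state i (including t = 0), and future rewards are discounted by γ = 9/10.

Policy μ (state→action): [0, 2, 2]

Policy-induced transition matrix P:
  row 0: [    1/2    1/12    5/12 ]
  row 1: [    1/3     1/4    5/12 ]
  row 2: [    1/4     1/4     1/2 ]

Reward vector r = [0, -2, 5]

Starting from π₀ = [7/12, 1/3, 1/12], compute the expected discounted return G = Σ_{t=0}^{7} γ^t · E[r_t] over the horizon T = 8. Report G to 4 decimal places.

t=0: π = [0.5833, 0.3333, 0.0833], E[r] = -0.2500, γ^t·E[r] = -0.250000, running G = -0.250000
t=1: π = [0.4236, 0.1528, 0.4236], E[r] = 1.8125, γ^t·E[r] = 1.631250, running G = 1.381250
t=2: π = [0.3686, 0.1794, 0.4520], E[r] = 1.9010, γ^t·E[r] = 1.539844, running G = 2.921094
t=3: π = [0.3571, 0.1886, 0.4543], E[r] = 1.8945, γ^t·E[r] = 1.381113, running G = 4.302207
t=4: π = [0.3550, 0.1905, 0.4545], E[r] = 1.8917, γ^t·E[r] = 1.241127, running G = 5.543334
t=5: π = [0.3546, 0.1908, 0.4545], E[r] = 1.8910, γ^t·E[r] = 1.116646, running G = 6.659980
t=6: π = [0.3546, 0.1909, 0.4545], E[r] = 1.8909, γ^t·E[r] = 1.004920, running G = 7.664900
t=7: π = [0.3545, 0.1909, 0.4545], E[r] = 1.8909, γ^t·E[r] = 0.904418, running G = 8.569318

G = 8.5693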